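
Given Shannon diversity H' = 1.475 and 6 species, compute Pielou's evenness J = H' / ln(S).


ln(6) = 1.79176
J = H' / ln(S) = 1.475 / 1.79176 = 0.823213 ≈ 0.8232

0.8232


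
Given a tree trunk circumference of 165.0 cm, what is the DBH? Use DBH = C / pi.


DBH = C / pi = 165.0 / 3.141593 = 52.5211 ≈ 52.52 cm

52.52 cm


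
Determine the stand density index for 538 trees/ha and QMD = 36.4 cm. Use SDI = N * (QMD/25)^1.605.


QMD/25 = 36.4/25 = 1.456
(1.456)^1.605 = exp(1.605 * ln(1.456)) = exp(1.605 * 0.375693) = exp(0.602987) = 1.82757
SDI = 538 * 1.82757 = 983.233 ≈ 983

983


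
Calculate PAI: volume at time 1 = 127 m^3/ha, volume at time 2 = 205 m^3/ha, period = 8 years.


PAI = (V2 - V1) / period = (205 - 127) / 8 = 78 / 8 = 9.75 m^3/ha/yr

9.75 m^3/ha/yr


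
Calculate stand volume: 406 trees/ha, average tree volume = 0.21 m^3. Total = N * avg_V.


V_stand = 406 * 0.21 = 85.26 ≈ 85.3 m^3/ha

85.3 m^3/ha


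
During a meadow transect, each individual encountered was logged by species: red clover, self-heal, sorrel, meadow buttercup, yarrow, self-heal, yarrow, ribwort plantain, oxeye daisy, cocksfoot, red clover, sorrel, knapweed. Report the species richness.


Total individuals logged = 13
Distinct species (count of individuals): red clover (2), self-heal (2), sorrel (2), meadow buttercup (1), yarrow (2), ribwort plantain (1), oxeye daisy (1), cocksfoot (1), knapweed (1)
Species richness = number of distinct species = 9

9


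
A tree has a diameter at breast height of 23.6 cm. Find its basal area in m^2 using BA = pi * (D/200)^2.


D/200 = 23.6/200 = 0.118 m
(D/200)^2 = 0.118^2 = 0.013924
BA = 3.141593 * 0.013924 = 0.0437435 ≈ 0.0437 m^2

0.0437 m^2


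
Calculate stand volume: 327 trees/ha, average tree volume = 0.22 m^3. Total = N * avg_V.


V_stand = 327 * 0.22 = 71.94 ≈ 71.9 m^3/ha

71.9 m^3/ha


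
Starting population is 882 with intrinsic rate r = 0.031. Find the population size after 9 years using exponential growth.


r*t = 0.031 * 9 = 0.279
exp(0.279) = 1.32181
N = 882 * 1.32181 = 1165.84 ≈ 1166

1166


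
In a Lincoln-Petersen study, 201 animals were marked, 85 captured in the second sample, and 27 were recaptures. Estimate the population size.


N = M * C / R = 201 * 85 / 27 = 17085 / 27 = 632.78 ≈ 633

633 individuals


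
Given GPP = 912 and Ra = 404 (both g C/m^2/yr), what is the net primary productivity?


NPP = GPP - Ra = 912 - 404 = 508 g C/m^2/yr

508 g C/m^2/yr


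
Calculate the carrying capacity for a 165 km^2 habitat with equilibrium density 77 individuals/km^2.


K = 77 * 165 = 12705 individuals

12705 individuals


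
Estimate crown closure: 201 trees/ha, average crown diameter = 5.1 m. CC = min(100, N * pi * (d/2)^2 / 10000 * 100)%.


(d/2)^2 = (5.1/2)^2 = 2.55^2 = 6.5025
Crown area = 3.141593 * 6.5025 = 20.4282 m^2
N * area / 10000 * 100 = 201 * 20.4282 / 10000 * 100 = 41.0607
CC = min(100, 41.0607) = 41.0607 ≈ 41.1%

41.1%


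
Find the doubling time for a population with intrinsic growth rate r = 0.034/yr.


td = ln(2) / 0.034 = 0.693147 / 0.034 = 20.3867 ≈ 20.4 years

20.4 years


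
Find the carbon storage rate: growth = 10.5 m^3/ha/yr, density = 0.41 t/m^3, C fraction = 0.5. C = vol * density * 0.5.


C = 10.5 * 0.41 * 0.5 = 2.1525 ≈ 2.15 t C/ha/yr

2.15 t C/ha/yr


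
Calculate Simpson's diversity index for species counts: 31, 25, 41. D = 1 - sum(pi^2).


Total N = 31 + 25 + 41 = 97
Per-species terms:
  p = 31/97 = 0.319588; p^2 = 0.319588^2 = 0.102136
  p = 25/97 = 0.257732; p^2 = 0.257732^2 = 0.066426
  p = 41/97 = 0.422680; p^2 = 0.422680^2 = 0.178658
sum(p^2) = 0.102136 + 0.066426 + 0.178658 = 0.347220
D = 1 - 0.347220 = 0.652780 ≈ 0.6528

0.6528


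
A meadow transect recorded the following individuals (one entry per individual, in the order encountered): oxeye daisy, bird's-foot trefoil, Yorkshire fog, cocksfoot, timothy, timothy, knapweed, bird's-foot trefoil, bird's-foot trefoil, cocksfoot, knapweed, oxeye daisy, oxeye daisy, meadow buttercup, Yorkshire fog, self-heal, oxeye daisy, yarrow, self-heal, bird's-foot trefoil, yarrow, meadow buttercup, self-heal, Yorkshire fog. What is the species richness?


Total individuals logged = 24
Distinct species (count of individuals): oxeye daisy (4), bird's-foot trefoil (4), Yorkshire fog (3), cocksfoot (2), timothy (2), knapweed (2), meadow buttercup (2), self-heal (3), yarrow (2)
Species richness = number of distinct species = 9

9


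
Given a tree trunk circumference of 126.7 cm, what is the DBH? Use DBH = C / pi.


DBH = C / pi = 126.7 / 3.141593 = 40.3299 ≈ 40.33 cm

40.33 cm


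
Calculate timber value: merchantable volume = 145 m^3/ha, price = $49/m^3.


Value = 145 * 49 = $7105/ha

$7105/ha


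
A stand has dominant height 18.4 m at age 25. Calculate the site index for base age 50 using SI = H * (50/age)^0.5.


50/25 = 2.00000
(2.00000)^0.5 = 1.41421
SI = 18.4 * 1.41421 = 26.0215 ≈ 26.0 m

26.0 m


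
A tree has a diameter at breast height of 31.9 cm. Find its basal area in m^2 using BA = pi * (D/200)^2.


D/200 = 31.9/200 = 0.1595 m
(D/200)^2 = 0.1595^2 = 0.02544025
BA = 3.141593 * 0.02544025 = 0.0799229 ≈ 0.0799 m^2

0.0799 m^2


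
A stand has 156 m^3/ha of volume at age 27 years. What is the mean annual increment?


MAI = 156 / 27 = 5.7778 ≈ 5.78 m^3/ha/yr

5.78 m^3/ha/yr


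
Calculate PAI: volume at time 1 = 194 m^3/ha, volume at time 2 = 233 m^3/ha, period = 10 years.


PAI = (V2 - V1) / period = (233 - 194) / 10 = 39 / 10 = 3.90 m^3/ha/yr

3.90 m^3/ha/yr


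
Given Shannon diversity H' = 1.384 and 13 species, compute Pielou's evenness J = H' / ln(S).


ln(13) = 2.56495
J = H' / ln(S) = 1.384 / 2.56495 = 0.539582 ≈ 0.5396

0.5396


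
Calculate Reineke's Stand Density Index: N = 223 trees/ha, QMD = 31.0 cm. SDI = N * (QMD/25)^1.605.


QMD/25 = 31.0/25 = 1.24
(1.24)^1.605 = exp(1.605 * ln(1.24)) = exp(1.605 * 0.215111) = exp(0.345253) = 1.41235
SDI = 223 * 1.41235 = 314.954 ≈ 315

315


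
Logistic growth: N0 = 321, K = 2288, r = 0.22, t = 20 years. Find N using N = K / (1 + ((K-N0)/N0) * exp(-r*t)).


(K - N0)/N0 = (2288 - 321)/321 = 1967/321 = 6.12773
r*t = 0.22 * 20 = 4.4; exp(-4.4) = 0.0122773
6.12773 * 0.0122773 = 0.0752320
1 + 0.0752320 = 1.07523
N = 2288 / 1.07523 = 2127.92 ≈ 2128

2128


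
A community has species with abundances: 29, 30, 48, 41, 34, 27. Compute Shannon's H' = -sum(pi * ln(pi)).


Total N = 29 + 30 + 48 + 41 + 34 + 27 = 209
Per-species terms:
  p = 29/209 = 0.138756; ln(p) = -1.975038; p*ln(p) = 0.138756 * (-1.975038) = -0.274048
  p = 30/209 = 0.143541; ln(p) = -1.941135; p*ln(p) = 0.143541 * (-1.941135) = -0.278632
  p = 48/209 = 0.229665; ln(p) = -1.471134; p*ln(p) = 0.229665 * (-1.471134) = -0.337868
  p = 41/209 = 0.196172; ln(p) = -1.628763; p*ln(p) = 0.196172 * (-1.628763) = -0.319518
  p = 34/209 = 0.162679; ln(p) = -1.815976; p*ln(p) = 0.162679 * (-1.815976) = -0.295421
  p = 27/209 = 0.129187; ln(p) = -2.046494; p*ln(p) = 0.129187 * (-2.046494) = -0.264380
sum(p*ln(p)) = (-0.274048) + (-0.278632) + (-0.337868) + (-0.319518) + (-0.295421) + (-0.264380) = -1.769867
H' = -(-1.769867) = 1.769867 ≈ 1.7699

1.7699


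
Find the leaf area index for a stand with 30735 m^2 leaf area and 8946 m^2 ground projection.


LAI = 30735 / 8946 = 3.4356 ≈ 3.44

3.44


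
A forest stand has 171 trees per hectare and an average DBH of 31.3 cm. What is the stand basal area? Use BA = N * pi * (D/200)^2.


(D/200)^2 = (31.3/200)^2 = 0.1565^2 = 0.02449225
Individual BA = 3.141593 * 0.02449225 = 0.0769447 m^2
Stand BA = 171 * 0.0769447 = 13.1575 ≈ 13.16 m^2/ha

13.16 m^2/ha


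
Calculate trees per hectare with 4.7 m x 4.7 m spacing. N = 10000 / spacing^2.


N = 10000 / 4.7^2 = 10000 / 22.09 = 452.694 ≈ 453 trees/ha

453 trees/ha


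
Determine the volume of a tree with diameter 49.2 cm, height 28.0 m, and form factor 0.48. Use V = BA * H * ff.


(D/200)^2 = (49.2/200)^2 = 0.246^2 = 0.060516
BA = 3.141593 * 0.060516 = 0.190117 m^2
V = 0.190117 * 28.0 * 0.48 = 2.55517 ≈ 2.555 m^3

2.555 m^3


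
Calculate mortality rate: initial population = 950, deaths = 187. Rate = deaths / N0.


Mortality rate = 187 / 950 = 0.196842 ≈ 0.1968

0.1968


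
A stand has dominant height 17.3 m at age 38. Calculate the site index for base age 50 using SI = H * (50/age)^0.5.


50/38 = 1.31579
(1.31579)^0.5 = 1.14708
SI = 17.3 * 1.14708 = 19.8445 ≈ 19.8 m

19.8 m


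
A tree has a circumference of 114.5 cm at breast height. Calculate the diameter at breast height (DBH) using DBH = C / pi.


DBH = C / pi = 114.5 / 3.141593 = 36.4465 ≈ 36.45 cm

36.45 cm


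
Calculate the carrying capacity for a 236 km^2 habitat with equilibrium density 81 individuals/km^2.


K = 81 * 236 = 19116 individuals

19116 individuals


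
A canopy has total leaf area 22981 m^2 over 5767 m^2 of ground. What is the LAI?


LAI = 22981 / 5767 = 3.9849 ≈ 3.98

3.98


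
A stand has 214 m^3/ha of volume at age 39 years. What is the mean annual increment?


MAI = 214 / 39 = 5.4872 ≈ 5.49 m^3/ha/yr

5.49 m^3/ha/yr


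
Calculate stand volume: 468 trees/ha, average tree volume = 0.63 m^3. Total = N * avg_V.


V_stand = 468 * 0.63 = 294.84 ≈ 294.8 m^3/ha

294.8 m^3/ha


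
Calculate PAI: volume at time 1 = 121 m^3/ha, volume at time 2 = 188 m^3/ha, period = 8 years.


PAI = (V2 - V1) / period = (188 - 121) / 8 = 67 / 8 = 8.3750 ≈ 8.38 m^3/ha/yr

8.38 m^3/ha/yr


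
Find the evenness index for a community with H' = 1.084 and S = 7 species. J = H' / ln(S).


ln(7) = 1.94591
J = H' / ln(S) = 1.084 / 1.94591 = 0.557066 ≈ 0.5571

0.5571


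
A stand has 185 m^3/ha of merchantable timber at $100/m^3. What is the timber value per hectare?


Value = 185 * 100 = $18500/ha

$18500/ha


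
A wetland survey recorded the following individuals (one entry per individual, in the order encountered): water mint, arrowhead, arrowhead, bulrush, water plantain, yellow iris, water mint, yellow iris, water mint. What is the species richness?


Total individuals logged = 9
Distinct species (count of individuals): water mint (3), arrowhead (2), bulrush (1), water plantain (1), yellow iris (2)
Species richness = number of distinct species = 5

5


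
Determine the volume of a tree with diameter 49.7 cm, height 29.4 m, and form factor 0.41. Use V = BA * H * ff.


(D/200)^2 = (49.7/200)^2 = 0.2485^2 = 0.06175225
BA = 3.141593 * 0.06175225 = 0.194000 m^2
V = 0.194000 * 29.4 * 0.41 = 2.33848 ≈ 2.338 m^3

2.338 m^3


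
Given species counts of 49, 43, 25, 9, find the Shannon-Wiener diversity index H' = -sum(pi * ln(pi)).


Total N = 49 + 43 + 25 + 9 = 126
Per-species terms:
  p = 49/126 = 0.388889; ln(p) = -0.944461; p*ln(p) = 0.388889 * (-0.944461) = -0.367290
  p = 43/126 = 0.341270; ln(p) = -1.075081; p*ln(p) = 0.341270 * (-1.075081) = -0.366893
  p = 25/126 = 0.198413; ln(p) = -1.617405; p*ln(p) = 0.198413 * (-1.617405) = -0.320914
  p = 9/126 = 0.071429; ln(p) = -2.639051; p*ln(p) = 0.071429 * (-2.639051) = -0.188505
sum(p*ln(p)) = (-0.367290) + (-0.366893) + (-0.320914) + (-0.188505) = -1.243602
H' = -(-1.243602) = 1.243602 ≈ 1.2436

1.2436


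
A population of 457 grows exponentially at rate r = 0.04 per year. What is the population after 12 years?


r*t = 0.04 * 12 = 0.48
exp(0.48) = 1.61607
N = 457 * 1.61607 = 738.544 ≈ 739

739


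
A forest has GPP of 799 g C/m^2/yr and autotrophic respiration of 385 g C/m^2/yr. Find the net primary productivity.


NPP = GPP - Ra = 799 - 385 = 414 g C/m^2/yr

414 g C/m^2/yr


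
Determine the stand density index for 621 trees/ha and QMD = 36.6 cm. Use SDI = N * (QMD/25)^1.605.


QMD/25 = 36.6/25 = 1.464
(1.464)^1.605 = exp(1.605 * ln(1.464)) = exp(1.605 * 0.381172) = exp(0.611781) = 1.84371
SDI = 621 * 1.84371 = 1144.94 ≈ 1145

1145


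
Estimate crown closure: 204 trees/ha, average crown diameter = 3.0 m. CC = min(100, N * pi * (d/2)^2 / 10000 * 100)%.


(d/2)^2 = (3.0/2)^2 = 1.5^2 = 2.25
Crown area = 3.141593 * 2.25 = 7.06858 m^2
N * area / 10000 * 100 = 204 * 7.06858 / 10000 * 100 = 14.4199
CC = min(100, 14.4199) = 14.4199 ≈ 14.4%

14.4%


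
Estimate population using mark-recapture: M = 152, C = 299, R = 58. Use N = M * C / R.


N = M * C / R = 152 * 299 / 58 = 45448 / 58 = 783.59 ≈ 784

784 individuals


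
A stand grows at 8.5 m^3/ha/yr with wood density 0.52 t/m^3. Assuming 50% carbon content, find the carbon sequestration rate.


C = 8.5 * 0.52 * 0.5 = 2.21 t C/ha/yr

2.21 t C/ha/yr


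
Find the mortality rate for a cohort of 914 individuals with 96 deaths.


Mortality rate = 96 / 914 = 0.105033 ≈ 0.1050

0.1050


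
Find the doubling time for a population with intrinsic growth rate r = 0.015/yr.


td = ln(2) / 0.015 = 0.693147 / 0.015 = 46.2098 ≈ 46.2 years

46.2 years


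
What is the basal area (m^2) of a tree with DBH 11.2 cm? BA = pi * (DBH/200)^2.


D/200 = 11.2/200 = 0.056 m
(D/200)^2 = 0.056^2 = 0.003136
BA = 3.141593 * 0.003136 = 0.00985204 ≈ 0.0099 m^2

0.0099 m^2


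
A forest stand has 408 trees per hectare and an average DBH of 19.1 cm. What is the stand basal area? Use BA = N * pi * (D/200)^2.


(D/200)^2 = (19.1/200)^2 = 0.0955^2 = 0.00912025
Individual BA = 3.141593 * 0.00912025 = 0.0286521 m^2
Stand BA = 408 * 0.0286521 = 11.6901 ≈ 11.69 m^2/ha

11.69 m^2/ha


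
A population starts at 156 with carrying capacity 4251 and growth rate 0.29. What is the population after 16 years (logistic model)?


(K - N0)/N0 = (4251 - 156)/156 = 4095/156 = 26.2500
r*t = 0.29 * 16 = 4.64; exp(-4.64) = 0.00965770
26.2500 * 0.00965770 = 0.253515
1 + 0.253515 = 1.25352
N = 4251 / 1.25352 = 3391.25 ≈ 3391

3391


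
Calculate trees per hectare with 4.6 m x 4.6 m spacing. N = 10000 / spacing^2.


N = 10000 / 4.6^2 = 10000 / 21.16 = 472.590 ≈ 473 trees/ha

473 trees/ha


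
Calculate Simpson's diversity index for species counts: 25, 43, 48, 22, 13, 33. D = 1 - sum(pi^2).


Total N = 25 + 43 + 48 + 22 + 13 + 33 = 184
Per-species terms:
  p = 25/184 = 0.135870; p^2 = 0.135870^2 = 0.018461
  p = 43/184 = 0.233696; p^2 = 0.233696^2 = 0.054614
  p = 48/184 = 0.260870; p^2 = 0.260870^2 = 0.068053
  p = 22/184 = 0.119565; p^2 = 0.119565^2 = 0.014296
  p = 13/184 = 0.070652; p^2 = 0.070652^2 = 0.004992
  p = 33/184 = 0.179348; p^2 = 0.179348^2 = 0.032166
sum(p^2) = 0.018461 + 0.054614 + 0.068053 + 0.014296 + 0.004992 + 0.032166 = 0.192582
D = 1 - 0.192582 = 0.807418 ≈ 0.8074

0.8074


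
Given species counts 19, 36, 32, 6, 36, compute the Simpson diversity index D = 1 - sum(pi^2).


Total N = 19 + 36 + 32 + 6 + 36 = 129
Per-species terms:
  p = 19/129 = 0.147287; p^2 = 0.147287^2 = 0.021693
  p = 36/129 = 0.279070; p^2 = 0.279070^2 = 0.077880
  p = 32/129 = 0.248062; p^2 = 0.248062^2 = 0.061535
  p = 6/129 = 0.046512; p^2 = 0.046512^2 = 0.002163
  p = 36/129 = 0.279070; p^2 = 0.279070^2 = 0.077880
sum(p^2) = 0.021693 + 0.077880 + 0.061535 + 0.002163 + 0.077880 = 0.241151
D = 1 - 0.241151 = 0.758849 ≈ 0.7588

0.7588


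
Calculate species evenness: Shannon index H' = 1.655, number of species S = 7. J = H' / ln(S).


ln(7) = 1.94591
J = H' / ln(S) = 1.655 / 1.94591 = 0.850502 ≈ 0.8505

0.8505


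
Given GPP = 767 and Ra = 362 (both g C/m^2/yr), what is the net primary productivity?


NPP = GPP - Ra = 767 - 362 = 405 g C/m^2/yr

405 g C/m^2/yr


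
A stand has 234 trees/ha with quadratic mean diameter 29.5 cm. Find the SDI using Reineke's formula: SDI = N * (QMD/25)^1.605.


QMD/25 = 29.5/25 = 1.18
(1.18)^1.605 = exp(1.605 * ln(1.18)) = exp(1.605 * 0.165514) = exp(0.265650) = 1.30428
SDI = 234 * 1.30428 = 305.202 ≈ 305

305


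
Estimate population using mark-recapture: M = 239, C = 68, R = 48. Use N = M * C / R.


N = M * C / R = 239 * 68 / 48 = 16252 / 48 = 338.58 ≈ 339

339 individuals


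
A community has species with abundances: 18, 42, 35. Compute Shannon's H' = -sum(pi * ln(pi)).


Total N = 18 + 42 + 35 = 95
Per-species terms:
  p = 18/95 = 0.189474; ln(p) = -1.663503; p*ln(p) = 0.189474 * (-1.663503) = -0.315191
  p = 42/95 = 0.442105; ln(p) = -0.816208; p*ln(p) = 0.442105 * (-0.816208) = -0.360850
  p = 35/95 = 0.368421; ln(p) = -0.998529; p*ln(p) = 0.368421 * (-0.998529) = -0.367879
sum(p*ln(p)) = (-0.315191) + (-0.360850) + (-0.367879) = -1.043920
H' = -(-1.043920) = 1.043920 ≈ 1.0439

1.0439


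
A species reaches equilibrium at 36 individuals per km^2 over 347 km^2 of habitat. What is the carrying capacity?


K = 36 * 347 = 12492 individuals

12492 individuals


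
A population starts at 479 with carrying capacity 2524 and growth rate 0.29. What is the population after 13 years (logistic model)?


(K - N0)/N0 = (2524 - 479)/479 = 2045/479 = 4.26931
r*t = 0.29 * 13 = 3.77; exp(-3.77) = 0.0230521
4.26931 * 0.0230521 = 0.0984166
1 + 0.0984166 = 1.09842
N = 2524 / 1.09842 = 2297.85 ≈ 2298

2298


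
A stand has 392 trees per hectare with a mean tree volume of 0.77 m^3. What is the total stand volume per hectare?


V_stand = 392 * 0.77 = 301.84 ≈ 301.8 m^3/ha

301.8 m^3/ha


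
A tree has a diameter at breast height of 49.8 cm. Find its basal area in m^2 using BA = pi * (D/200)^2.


D/200 = 49.8/200 = 0.249 m
(D/200)^2 = 0.249^2 = 0.062001
BA = 3.141593 * 0.062001 = 0.194782 ≈ 0.1948 m^2

0.1948 m^2


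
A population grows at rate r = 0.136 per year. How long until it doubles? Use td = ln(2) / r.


td = ln(2) / 0.136 = 0.693147 / 0.136 = 5.09667 ≈ 5.1 years

5.1 years


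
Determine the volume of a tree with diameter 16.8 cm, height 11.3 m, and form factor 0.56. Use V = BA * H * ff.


(D/200)^2 = (16.8/200)^2 = 0.084^2 = 0.007056
BA = 3.141593 * 0.007056 = 0.0221671 m^2
V = 0.0221671 * 11.3 * 0.56 = 0.140273 ≈ 0.140 m^3

0.140 m^3


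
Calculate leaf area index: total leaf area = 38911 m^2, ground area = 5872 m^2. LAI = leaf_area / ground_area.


LAI = 38911 / 5872 = 6.6265 ≈ 6.63

6.63


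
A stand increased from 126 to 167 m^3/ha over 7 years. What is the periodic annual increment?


PAI = (V2 - V1) / period = (167 - 126) / 7 = 41 / 7 = 5.8571 ≈ 5.86 m^3/ha/yr

5.86 m^3/ha/yr


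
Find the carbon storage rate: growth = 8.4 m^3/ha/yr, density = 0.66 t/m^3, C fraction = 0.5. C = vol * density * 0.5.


C = 8.4 * 0.66 * 0.5 = 2.772 ≈ 2.77 t C/ha/yr

2.77 t C/ha/yr


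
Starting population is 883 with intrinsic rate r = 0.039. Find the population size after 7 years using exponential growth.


r*t = 0.039 * 7 = 0.273
exp(0.273) = 1.31390
N = 883 * 1.31390 = 1160.17 ≈ 1160

1160


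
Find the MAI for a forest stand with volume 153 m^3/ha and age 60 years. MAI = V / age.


MAI = 153 / 60 = 2.55 m^3/ha/yr

2.55 m^3/ha/yr


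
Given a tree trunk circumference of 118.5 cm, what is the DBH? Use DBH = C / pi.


DBH = C / pi = 118.5 / 3.141593 = 37.7197 ≈ 37.72 cm

37.72 cm


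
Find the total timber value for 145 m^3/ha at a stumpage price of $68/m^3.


Value = 145 * 68 = $9860/ha

$9860/ha


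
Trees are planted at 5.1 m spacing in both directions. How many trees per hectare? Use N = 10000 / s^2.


N = 10000 / 5.1^2 = 10000 / 26.01 = 384.468 ≈ 384 trees/ha

384 trees/ha


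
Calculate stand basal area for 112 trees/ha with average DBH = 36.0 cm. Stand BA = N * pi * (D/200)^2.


(D/200)^2 = (36.0/200)^2 = 0.18^2 = 0.0324
Individual BA = 3.141593 * 0.0324 = 0.101788 m^2
Stand BA = 112 * 0.101788 = 11.4003 ≈ 11.40 m^2/ha

11.40 m^2/ha


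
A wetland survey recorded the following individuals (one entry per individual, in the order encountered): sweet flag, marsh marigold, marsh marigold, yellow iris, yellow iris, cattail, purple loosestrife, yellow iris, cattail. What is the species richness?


Total individuals logged = 9
Distinct species (count of individuals): sweet flag (1), marsh marigold (2), yellow iris (3), cattail (2), purple loosestrife (1)
Species richness = number of distinct species = 5

5


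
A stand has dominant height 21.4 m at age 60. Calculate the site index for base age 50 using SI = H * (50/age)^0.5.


50/60 = 0.833333
(0.833333)^0.5 = 0.912871
SI = 21.4 * 0.912871 = 19.5354 ≈ 19.5 m

19.5 m


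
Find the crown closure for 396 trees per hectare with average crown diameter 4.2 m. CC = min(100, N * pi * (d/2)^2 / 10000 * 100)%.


(d/2)^2 = (4.2/2)^2 = 2.1^2 = 4.41
Crown area = 3.141593 * 4.41 = 13.8544 m^2
N * area / 10000 * 100 = 396 * 13.8544 / 10000 * 100 = 54.8634
CC = min(100, 54.8634) = 54.8634 ≈ 54.9%

54.9%


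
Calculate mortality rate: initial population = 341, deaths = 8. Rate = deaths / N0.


Mortality rate = 8 / 341 = 0.023460 ≈ 0.0235

0.0235


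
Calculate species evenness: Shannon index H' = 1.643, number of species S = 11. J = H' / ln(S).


ln(11) = 2.39790
J = H' / ln(S) = 1.643 / 2.39790 = 0.685183 ≈ 0.6852

0.6852


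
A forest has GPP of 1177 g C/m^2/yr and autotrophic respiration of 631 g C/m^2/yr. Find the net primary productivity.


NPP = GPP - Ra = 1177 - 631 = 546 g C/m^2/yr

546 g C/m^2/yr


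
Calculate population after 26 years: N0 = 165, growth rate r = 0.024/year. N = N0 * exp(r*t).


r*t = 0.024 * 26 = 0.624
exp(0.624) = 1.86638
N = 165 * 1.86638 = 307.953 ≈ 308

308


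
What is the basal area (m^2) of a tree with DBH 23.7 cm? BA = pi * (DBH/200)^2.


D/200 = 23.7/200 = 0.1185 m
(D/200)^2 = 0.1185^2 = 0.01404225
BA = 3.141593 * 0.01404225 = 0.0441150 ≈ 0.0441 m^2

0.0441 m^2


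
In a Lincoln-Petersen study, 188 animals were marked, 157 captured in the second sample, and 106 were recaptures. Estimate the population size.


N = M * C / R = 188 * 157 / 106 = 29516 / 106 = 278.45 ≈ 278

278 individuals


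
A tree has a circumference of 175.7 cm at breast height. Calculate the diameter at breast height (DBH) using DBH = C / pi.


DBH = C / pi = 175.7 / 3.141593 = 55.9270 ≈ 55.93 cm

55.93 cm


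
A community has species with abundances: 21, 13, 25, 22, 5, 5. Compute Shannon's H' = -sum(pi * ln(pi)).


Total N = 21 + 13 + 25 + 22 + 5 + 5 = 91
Per-species terms:
  p = 21/91 = 0.230769; ln(p) = -1.466338; p*ln(p) = 0.230769 * (-1.466338) = -0.338385
  p = 13/91 = 0.142857; ln(p) = -1.945911; p*ln(p) = 0.142857 * (-1.945911) = -0.277987
  p = 25/91 = 0.274725; ln(p) = -1.291985; p*ln(p) = 0.274725 * (-1.291985) = -0.354941
  p = 22/91 = 0.241758; ln(p) = -1.419818; p*ln(p) = 0.241758 * (-1.419818) = -0.343252
  p = 5/91 = 0.054945; ln(p) = -2.901423; p*ln(p) = 0.054945 * (-2.901423) = -0.159419
  p = 5/91 = 0.054945; ln(p) = -2.901423; p*ln(p) = 0.054945 * (-2.901423) = -0.159419
sum(p*ln(p)) = (-0.338385) + (-0.277987) + (-0.354941) + (-0.343252) + (-0.159419) + (-0.159419) = -1.633403
H' = -(-1.633403) = 1.633403 ≈ 1.6334

1.6334


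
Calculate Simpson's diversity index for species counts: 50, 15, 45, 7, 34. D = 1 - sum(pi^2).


Total N = 50 + 15 + 45 + 7 + 34 = 151
Per-species terms:
  p = 50/151 = 0.331126; p^2 = 0.331126^2 = 0.109644
  p = 15/151 = 0.099338; p^2 = 0.099338^2 = 0.009868
  p = 45/151 = 0.298013; p^2 = 0.298013^2 = 0.088812
  p = 7/151 = 0.046358; p^2 = 0.046358^2 = 0.002149
  p = 34/151 = 0.225166; p^2 = 0.225166^2 = 0.050700
sum(p^2) = 0.109644 + 0.009868 + 0.088812 + 0.002149 + 0.050700 = 0.261173
D = 1 - 0.261173 = 0.738827 ≈ 0.7388

0.7388


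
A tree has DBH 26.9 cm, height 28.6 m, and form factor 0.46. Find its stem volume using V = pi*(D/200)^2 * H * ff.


(D/200)^2 = (26.9/200)^2 = 0.1345^2 = 0.01809025
BA = 3.141593 * 0.01809025 = 0.0568322 m^2
V = 0.0568322 * 28.6 * 0.46 = 0.747684 ≈ 0.748 m^3

0.748 m^3


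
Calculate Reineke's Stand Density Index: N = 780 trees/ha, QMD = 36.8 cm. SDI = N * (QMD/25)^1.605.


QMD/25 = 36.8/25 = 1.472
(1.472)^1.605 = exp(1.605 * ln(1.472)) = exp(1.605 * 0.386622) = exp(0.620528) = 1.85991
SDI = 780 * 1.85991 = 1450.73 ≈ 1451

1451


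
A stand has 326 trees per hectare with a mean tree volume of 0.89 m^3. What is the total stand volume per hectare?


V_stand = 326 * 0.89 = 290.14 ≈ 290.1 m^3/ha

290.1 m^3/ha


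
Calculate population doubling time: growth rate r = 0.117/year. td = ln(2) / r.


td = ln(2) / 0.117 = 0.693147 / 0.117 = 5.92433 ≈ 5.9 years

5.9 years


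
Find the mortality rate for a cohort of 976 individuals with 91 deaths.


Mortality rate = 91 / 976 = 0.093238 ≈ 0.0932

0.0932


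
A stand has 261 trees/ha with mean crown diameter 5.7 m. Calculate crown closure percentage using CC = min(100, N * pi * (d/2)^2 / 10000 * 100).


(d/2)^2 = (5.7/2)^2 = 2.85^2 = 8.1225
Crown area = 3.141593 * 8.1225 = 25.5176 m^2
N * area / 10000 * 100 = 261 * 25.5176 / 10000 * 100 = 66.6009
CC = min(100, 66.6009) = 66.6009 ≈ 66.6%

66.6%


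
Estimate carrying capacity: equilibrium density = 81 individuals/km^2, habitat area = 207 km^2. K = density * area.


K = 81 * 207 = 16767 individuals

16767 individuals


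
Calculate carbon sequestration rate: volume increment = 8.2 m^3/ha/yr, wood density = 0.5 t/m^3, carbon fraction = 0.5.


C = 8.2 * 0.5 * 0.5 = 2.05 t C/ha/yr

2.05 t C/ha/yr


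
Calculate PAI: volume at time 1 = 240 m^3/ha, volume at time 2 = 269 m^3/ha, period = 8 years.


PAI = (V2 - V1) / period = (269 - 240) / 8 = 29 / 8 = 3.6250 ≈ 3.63 m^3/ha/yr

3.63 m^3/ha/yr


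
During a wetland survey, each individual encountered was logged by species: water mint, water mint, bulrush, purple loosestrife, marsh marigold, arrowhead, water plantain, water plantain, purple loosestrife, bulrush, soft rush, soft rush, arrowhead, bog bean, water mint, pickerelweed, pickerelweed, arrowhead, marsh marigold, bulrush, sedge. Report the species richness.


Total individuals logged = 21
Distinct species (count of individuals): water mint (3), bulrush (3), purple loosestrife (2), marsh marigold (2), arrowhead (3), water plantain (2), soft rush (2), bog bean (1), pickerelweed (2), sedge (1)
Species richness = number of distinct species = 10

10


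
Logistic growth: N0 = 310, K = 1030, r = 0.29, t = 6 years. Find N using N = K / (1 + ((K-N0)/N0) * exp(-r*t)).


(K - N0)/N0 = (1030 - 310)/310 = 720/310 = 2.32258
r*t = 0.29 * 6 = 1.74; exp(-1.74) = 0.175520
2.32258 * 0.175520 = 0.407659
1 + 0.407659 = 1.40766
N = 1030 / 1.40766 = 731.711 ≈ 732

732


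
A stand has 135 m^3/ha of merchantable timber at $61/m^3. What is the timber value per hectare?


Value = 135 * 61 = $8235/ha

$8235/ha


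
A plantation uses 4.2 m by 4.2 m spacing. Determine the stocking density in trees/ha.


N = 10000 / 4.2^2 = 10000 / 17.64 = 566.893 ≈ 567 trees/ha

567 trees/ha


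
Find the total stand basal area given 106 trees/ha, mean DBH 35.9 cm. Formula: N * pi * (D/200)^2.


(D/200)^2 = (35.9/200)^2 = 0.1795^2 = 0.03222025
Individual BA = 3.141593 * 0.03222025 = 0.101223 m^2
Stand BA = 106 * 0.101223 = 10.7296 ≈ 10.73 m^2/ha

10.73 m^2/ha


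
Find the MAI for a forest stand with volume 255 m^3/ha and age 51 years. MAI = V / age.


MAI = 255 / 51 = 5.00 m^3/ha/yr

5.00 m^3/ha/yr


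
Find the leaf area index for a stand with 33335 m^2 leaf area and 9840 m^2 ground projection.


LAI = 33335 / 9840 = 3.3877 ≈ 3.39

3.39


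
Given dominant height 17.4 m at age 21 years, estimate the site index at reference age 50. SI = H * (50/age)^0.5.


50/21 = 2.38095
(2.38095)^0.5 = 1.54303
SI = 17.4 * 1.54303 = 26.8487 ≈ 26.8 m

26.8 m


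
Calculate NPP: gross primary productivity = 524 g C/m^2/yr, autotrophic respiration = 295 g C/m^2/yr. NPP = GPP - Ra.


NPP = GPP - Ra = 524 - 295 = 229 g C/m^2/yr

229 g C/m^2/yr


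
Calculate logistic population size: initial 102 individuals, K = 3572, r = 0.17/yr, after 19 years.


(K - N0)/N0 = (3572 - 102)/102 = 3470/102 = 34.0196
r*t = 0.17 * 19 = 3.23; exp(-3.23) = 0.0395575
34.0196 * 0.0395575 = 1.34573
1 + 1.34573 = 2.34573
N = 3572 / 2.34573 = 1522.77 ≈ 1523

1523


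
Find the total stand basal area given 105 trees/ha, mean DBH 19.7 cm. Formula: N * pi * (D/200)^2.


(D/200)^2 = (19.7/200)^2 = 0.0985^2 = 0.00970225
Individual BA = 3.141593 * 0.00970225 = 0.0304805 m^2
Stand BA = 105 * 0.0304805 = 3.20045 ≈ 3.20 m^2/ha

3.20 m^2/ha


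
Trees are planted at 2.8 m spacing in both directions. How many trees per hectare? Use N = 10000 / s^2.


N = 10000 / 2.8^2 = 10000 / 7.84 = 1275.51 ≈ 1276 trees/ha

1276 trees/ha


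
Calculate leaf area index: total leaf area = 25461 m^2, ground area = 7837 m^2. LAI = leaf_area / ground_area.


LAI = 25461 / 7837 = 3.2488 ≈ 3.25

3.25


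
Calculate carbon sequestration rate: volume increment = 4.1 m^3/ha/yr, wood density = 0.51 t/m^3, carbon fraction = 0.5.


C = 4.1 * 0.51 * 0.5 = 1.0455 ≈ 1.05 t C/ha/yr

1.05 t C/ha/yr


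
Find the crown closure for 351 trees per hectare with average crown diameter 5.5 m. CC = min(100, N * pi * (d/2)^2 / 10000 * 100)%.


(d/2)^2 = (5.5/2)^2 = 2.75^2 = 7.5625
Crown area = 3.141593 * 7.5625 = 23.7583 m^2
N * area / 10000 * 100 = 351 * 23.7583 / 10000 * 100 = 83.3916
CC = min(100, 83.3916) = 83.3916 ≈ 83.4%

83.4%


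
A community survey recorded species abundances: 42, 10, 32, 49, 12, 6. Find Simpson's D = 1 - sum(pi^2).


Total N = 42 + 10 + 32 + 49 + 12 + 6 = 151
Per-species terms:
  p = 42/151 = 0.278146; p^2 = 0.278146^2 = 0.077365
  p = 10/151 = 0.066225; p^2 = 0.066225^2 = 0.004386
  p = 32/151 = 0.211921; p^2 = 0.211921^2 = 0.044911
  p = 49/151 = 0.324503; p^2 = 0.324503^2 = 0.105302
  p = 12/151 = 0.079470; p^2 = 0.079470^2 = 0.006315
  p = 6/151 = 0.039735; p^2 = 0.039735^2 = 0.001579
sum(p^2) = 0.077365 + 0.004386 + 0.044911 + 0.105302 + 0.006315 + 0.001579 = 0.239858
D = 1 - 0.239858 = 0.760142 ≈ 0.7601

0.7601


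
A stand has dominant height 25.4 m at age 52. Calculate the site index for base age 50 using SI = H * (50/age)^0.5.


50/52 = 0.961538
(0.961538)^0.5 = 0.980580
SI = 25.4 * 0.980580 = 24.9067 ≈ 24.9 m

24.9 m


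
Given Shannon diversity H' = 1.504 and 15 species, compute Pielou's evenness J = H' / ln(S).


ln(15) = 2.70805
J = H' / ln(S) = 1.504 / 2.70805 = 0.555381 ≈ 0.5554

0.5554


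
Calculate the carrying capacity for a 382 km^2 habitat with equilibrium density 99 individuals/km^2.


K = 99 * 382 = 37818 individuals

37818 individuals


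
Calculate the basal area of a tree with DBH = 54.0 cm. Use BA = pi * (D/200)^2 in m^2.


D/200 = 54.0/200 = 0.27 m
(D/200)^2 = 0.27^2 = 0.0729
BA = 3.141593 * 0.0729 = 0.229022 ≈ 0.2290 m^2

0.2290 m^2


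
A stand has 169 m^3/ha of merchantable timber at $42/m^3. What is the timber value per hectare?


Value = 169 * 42 = $7098/ha

$7098/ha


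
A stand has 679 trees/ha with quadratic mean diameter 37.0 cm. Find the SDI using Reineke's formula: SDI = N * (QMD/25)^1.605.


QMD/25 = 37.0/25 = 1.48
(1.48)^1.605 = exp(1.605 * ln(1.48)) = exp(1.605 * 0.392042) = exp(0.629227) = 1.87616
SDI = 679 * 1.87616 = 1273.91 ≈ 1274

1274


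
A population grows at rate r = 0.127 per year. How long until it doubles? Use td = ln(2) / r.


td = ln(2) / 0.127 = 0.693147 / 0.127 = 5.45785 ≈ 5.5 years

5.5 years


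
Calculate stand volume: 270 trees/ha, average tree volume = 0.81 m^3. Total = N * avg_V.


V_stand = 270 * 0.81 = 218.7 m^3/ha

218.7 m^3/ha


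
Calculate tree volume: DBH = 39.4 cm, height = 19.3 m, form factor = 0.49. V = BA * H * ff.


(D/200)^2 = (39.4/200)^2 = 0.197^2 = 0.038809
BA = 3.141593 * 0.038809 = 0.121922 m^2
V = 0.121922 * 19.3 * 0.49 = 1.15302 ≈ 1.153 m^3

1.153 m^3


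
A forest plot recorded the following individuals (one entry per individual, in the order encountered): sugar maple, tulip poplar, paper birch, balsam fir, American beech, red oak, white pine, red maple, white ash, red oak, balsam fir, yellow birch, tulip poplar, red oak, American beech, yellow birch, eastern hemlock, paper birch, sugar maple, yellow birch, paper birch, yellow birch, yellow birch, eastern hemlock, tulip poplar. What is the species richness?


Total individuals logged = 25
Distinct species (count of individuals): sugar maple (2), tulip poplar (3), paper birch (3), balsam fir (2), American beech (2), red oak (3), white pine (1), red maple (1), white ash (1), yellow birch (5), eastern hemlock (2)
Species richness = number of distinct species = 11

11


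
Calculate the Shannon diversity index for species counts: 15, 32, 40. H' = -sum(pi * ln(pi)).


Total N = 15 + 32 + 40 = 87
Per-species terms:
  p = 15/87 = 0.172414; ln(p) = -1.757857; p*ln(p) = 0.172414 * (-1.757857) = -0.303079
  p = 32/87 = 0.367816; ln(p) = -1.000172; p*ln(p) = 0.367816 * (-1.000172) = -0.367879
  p = 40/87 = 0.459770; ln(p) = -0.777029; p*ln(p) = 0.459770 * (-0.777029) = -0.357255
sum(p*ln(p)) = (-0.303079) + (-0.367879) + (-0.357255) = -1.028213
H' = -(-1.028213) = 1.028213 ≈ 1.0282

1.0282


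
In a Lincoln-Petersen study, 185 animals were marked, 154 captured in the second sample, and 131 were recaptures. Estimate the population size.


N = M * C / R = 185 * 154 / 131 = 28490 / 131 = 217.48 ≈ 217

217 individuals


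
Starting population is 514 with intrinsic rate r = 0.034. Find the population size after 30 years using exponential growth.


r*t = 0.034 * 30 = 1.02
exp(1.02) = 2.77319
N = 514 * 2.77319 = 1425.42 ≈ 1425

1425


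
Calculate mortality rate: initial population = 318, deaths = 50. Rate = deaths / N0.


Mortality rate = 50 / 318 = 0.157233 ≈ 0.1572

0.1572


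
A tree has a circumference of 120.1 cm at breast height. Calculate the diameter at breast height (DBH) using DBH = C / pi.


DBH = C / pi = 120.1 / 3.141593 = 38.2290 ≈ 38.23 cm

38.23 cm


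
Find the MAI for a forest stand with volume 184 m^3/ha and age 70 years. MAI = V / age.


MAI = 184 / 70 = 2.6286 ≈ 2.63 m^3/ha/yr

2.63 m^3/ha/yr


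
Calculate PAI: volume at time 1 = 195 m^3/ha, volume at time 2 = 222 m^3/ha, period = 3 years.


PAI = (V2 - V1) / period = (222 - 195) / 3 = 27 / 3 = 9.00 m^3/ha/yr

9.00 m^3/ha/yr


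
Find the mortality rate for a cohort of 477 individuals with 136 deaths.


Mortality rate = 136 / 477 = 0.285115 ≈ 0.2851

0.2851


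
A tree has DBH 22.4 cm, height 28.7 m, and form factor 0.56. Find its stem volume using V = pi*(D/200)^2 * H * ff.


(D/200)^2 = (22.4/200)^2 = 0.112^2 = 0.012544
BA = 3.141593 * 0.012544 = 0.0394081 m^2
V = 0.0394081 * 28.7 * 0.56 = 0.633367 ≈ 0.633 m^3

0.633 m^3


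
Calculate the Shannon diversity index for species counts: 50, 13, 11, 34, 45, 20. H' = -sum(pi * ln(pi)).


Total N = 50 + 13 + 11 + 34 + 45 + 20 = 173
Per-species terms:
  p = 50/173 = 0.289017; ln(p) = -1.241270; p*ln(p) = 0.289017 * (-1.241270) = -0.358748
  p = 13/173 = 0.075145; ln(p) = -2.588336; p*ln(p) = 0.075145 * (-2.588336) = -0.194501
  p = 11/173 = 0.063584; ln(p) = -2.755393; p*ln(p) = 0.063584 * (-2.755393) = -0.175199
  p = 34/173 = 0.196532; ln(p) = -1.626930; p*ln(p) = 0.196532 * (-1.626930) = -0.319744
  p = 45/173 = 0.260116; ln(p) = -1.346628; p*ln(p) = 0.260116 * (-1.346628) = -0.350279
  p = 20/173 = 0.115607; ln(p) = -2.157559; p*ln(p) = 0.115607 * (-2.157559) = -0.249429
sum(p*ln(p)) = (-0.358748) + (-0.194501) + (-0.175199) + (-0.319744) + (-0.350279) + (-0.249429) = -1.647900
H' = -(-1.647900) = 1.647900 ≈ 1.6479

1.6479


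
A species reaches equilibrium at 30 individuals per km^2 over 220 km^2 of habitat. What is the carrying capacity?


K = 30 * 220 = 6600 individuals

6600 individuals


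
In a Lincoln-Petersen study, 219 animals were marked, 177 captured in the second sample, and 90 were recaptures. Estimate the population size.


N = M * C / R = 219 * 177 / 90 = 38763 / 90 = 430.70 ≈ 431

431 individuals


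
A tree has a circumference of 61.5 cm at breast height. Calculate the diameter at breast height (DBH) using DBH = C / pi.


DBH = C / pi = 61.5 / 3.141593 = 19.5761 ≈ 19.58 cm

19.58 cm


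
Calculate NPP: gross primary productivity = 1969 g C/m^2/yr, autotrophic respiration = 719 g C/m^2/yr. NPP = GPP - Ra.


NPP = GPP - Ra = 1969 - 719 = 1250 g C/m^2/yr

1250 g C/m^2/yr


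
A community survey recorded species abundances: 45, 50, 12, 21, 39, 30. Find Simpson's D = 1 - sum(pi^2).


Total N = 45 + 50 + 12 + 21 + 39 + 30 = 197
Per-species terms:
  p = 45/197 = 0.228426; p^2 = 0.228426^2 = 0.052178
  p = 50/197 = 0.253807; p^2 = 0.253807^2 = 0.064418
  p = 12/197 = 0.060914; p^2 = 0.060914^2 = 0.003711
  p = 21/197 = 0.106599; p^2 = 0.106599^2 = 0.011363
  p = 39/197 = 0.197970; p^2 = 0.197970^2 = 0.039192
  p = 30/197 = 0.152284; p^2 = 0.152284^2 = 0.023190
sum(p^2) = 0.052178 + 0.064418 + 0.003711 + 0.011363 + 0.039192 + 0.023190 = 0.194052
D = 1 - 0.194052 = 0.805948 ≈ 0.8059

0.8059


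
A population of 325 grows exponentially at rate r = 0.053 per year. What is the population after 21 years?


r*t = 0.053 * 21 = 1.113
exp(1.113) = 3.04348
N = 325 * 3.04348 = 989.131 ≈ 989

989


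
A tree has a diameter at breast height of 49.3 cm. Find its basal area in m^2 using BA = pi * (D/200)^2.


D/200 = 49.3/200 = 0.2465 m
(D/200)^2 = 0.2465^2 = 0.06076225
BA = 3.141593 * 0.06076225 = 0.190890 ≈ 0.1909 m^2

0.1909 m^2


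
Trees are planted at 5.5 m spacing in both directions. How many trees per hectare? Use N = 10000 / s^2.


N = 10000 / 5.5^2 = 10000 / 30.25 = 330.579 ≈ 331 trees/ha

331 trees/ha


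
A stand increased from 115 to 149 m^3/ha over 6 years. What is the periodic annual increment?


PAI = (V2 - V1) / period = (149 - 115) / 6 = 34 / 6 = 5.6667 ≈ 5.67 m^3/ha/yr

5.67 m^3/ha/yr


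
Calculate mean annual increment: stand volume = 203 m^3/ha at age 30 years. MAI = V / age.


MAI = 203 / 30 = 6.7667 ≈ 6.77 m^3/ha/yr

6.77 m^3/ha/yr


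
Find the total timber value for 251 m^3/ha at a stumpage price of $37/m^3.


Value = 251 * 37 = $9287/ha

$9287/ha


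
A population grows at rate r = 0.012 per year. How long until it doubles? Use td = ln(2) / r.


td = ln(2) / 0.012 = 0.693147 / 0.012 = 57.7623 ≈ 57.8 years

57.8 years


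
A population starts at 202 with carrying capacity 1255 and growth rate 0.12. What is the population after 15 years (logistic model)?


(K - N0)/N0 = (1255 - 202)/202 = 1053/202 = 5.21287
r*t = 0.12 * 15 = 1.8; exp(-1.8) = 0.165299
5.21287 * 0.165299 = 0.861682
1 + 0.861682 = 1.86168
N = 1255 / 1.86168 = 674.122 ≈ 674

674


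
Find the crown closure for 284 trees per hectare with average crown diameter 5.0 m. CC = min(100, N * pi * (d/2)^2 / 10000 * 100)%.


(d/2)^2 = (5.0/2)^2 = 2.5^2 = 6.25
Crown area = 3.141593 * 6.25 = 19.6350 m^2
N * area / 10000 * 100 = 284 * 19.6350 / 10000 * 100 = 55.7634
CC = min(100, 55.7634) = 55.7634 ≈ 55.8%

55.8%


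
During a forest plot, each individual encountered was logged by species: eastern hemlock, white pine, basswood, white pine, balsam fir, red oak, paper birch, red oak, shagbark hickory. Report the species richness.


Total individuals logged = 9
Distinct species (count of individuals): eastern hemlock (1), white pine (2), basswood (1), balsam fir (1), red oak (2), paper birch (1), shagbark hickory (1)
Species richness = number of distinct species = 7

7


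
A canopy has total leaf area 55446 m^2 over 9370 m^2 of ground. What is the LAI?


LAI = 55446 / 9370 = 5.9174 ≈ 5.92

5.92


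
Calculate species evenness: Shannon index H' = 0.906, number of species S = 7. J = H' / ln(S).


ln(7) = 1.94591
J = H' / ln(S) = 0.906 / 1.94591 = 0.465592 ≈ 0.4656

0.4656


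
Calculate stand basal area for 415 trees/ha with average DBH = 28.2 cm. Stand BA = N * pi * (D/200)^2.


(D/200)^2 = (28.2/200)^2 = 0.141^2 = 0.019881
Individual BA = 3.141593 * 0.019881 = 0.0624580 m^2
Stand BA = 415 * 0.0624580 = 25.9201 ≈ 25.92 m^2/ha

25.92 m^2/ha
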